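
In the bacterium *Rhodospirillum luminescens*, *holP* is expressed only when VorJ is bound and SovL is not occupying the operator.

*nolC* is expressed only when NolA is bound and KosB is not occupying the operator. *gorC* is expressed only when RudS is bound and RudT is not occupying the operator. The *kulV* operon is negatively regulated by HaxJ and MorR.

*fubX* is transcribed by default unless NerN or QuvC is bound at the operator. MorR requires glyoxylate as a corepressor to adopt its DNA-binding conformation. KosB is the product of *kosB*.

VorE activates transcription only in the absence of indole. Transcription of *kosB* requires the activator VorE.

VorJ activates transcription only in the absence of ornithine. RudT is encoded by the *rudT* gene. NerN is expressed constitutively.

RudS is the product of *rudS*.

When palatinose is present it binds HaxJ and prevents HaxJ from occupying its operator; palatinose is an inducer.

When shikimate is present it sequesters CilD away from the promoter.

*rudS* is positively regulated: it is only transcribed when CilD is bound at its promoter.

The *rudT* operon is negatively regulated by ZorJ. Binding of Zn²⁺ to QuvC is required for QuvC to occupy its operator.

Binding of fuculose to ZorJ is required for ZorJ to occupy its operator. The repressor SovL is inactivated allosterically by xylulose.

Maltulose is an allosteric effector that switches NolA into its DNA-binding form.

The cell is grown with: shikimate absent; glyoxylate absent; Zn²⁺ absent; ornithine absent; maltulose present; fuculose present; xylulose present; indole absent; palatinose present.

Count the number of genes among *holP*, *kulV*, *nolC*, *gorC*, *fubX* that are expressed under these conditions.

Ornithine is absent, so VorJ is active.
Xylulose is present, so SovL is inactive.
No repressor is bound and VorJ is active, so *holP* is transcribed.
→ *holP* is ON.
Palatinose is present, so HaxJ is inactive.
Glyoxylate is absent, so MorR is inactive.
With no repressor bound, *kulV* is transcribed.
→ *kulV* is ON.
Maltulose is present, so NolA is active.
Indole is absent, so VorE is active.
No repressor is bound and VorE is active, so *kosB* is transcribed.
So KosB is produced and active.
With repressor KosB bound, *nolC* is not transcribed.
→ *nolC* is OFF.
Shikimate is absent, so CilD is active.
No repressor is bound and CilD is active, so *rudS* is transcribed.
So RudS is produced and active.
Fuculose is present, so ZorJ is active.
With repressor ZorJ bound, *rudT* is not transcribed.
So RudT is not produced.
No repressor is bound and RudS is active, so *gorC* is transcribed.
→ *gorC* is ON.
NerN is produced constitutively and is active.
Zn²⁺ is absent, so QuvC is inactive.
With repressor NerN bound, *fubX* is not transcribed.
→ *fubX* is OFF.
3 of the 5 genes are transcribed.

3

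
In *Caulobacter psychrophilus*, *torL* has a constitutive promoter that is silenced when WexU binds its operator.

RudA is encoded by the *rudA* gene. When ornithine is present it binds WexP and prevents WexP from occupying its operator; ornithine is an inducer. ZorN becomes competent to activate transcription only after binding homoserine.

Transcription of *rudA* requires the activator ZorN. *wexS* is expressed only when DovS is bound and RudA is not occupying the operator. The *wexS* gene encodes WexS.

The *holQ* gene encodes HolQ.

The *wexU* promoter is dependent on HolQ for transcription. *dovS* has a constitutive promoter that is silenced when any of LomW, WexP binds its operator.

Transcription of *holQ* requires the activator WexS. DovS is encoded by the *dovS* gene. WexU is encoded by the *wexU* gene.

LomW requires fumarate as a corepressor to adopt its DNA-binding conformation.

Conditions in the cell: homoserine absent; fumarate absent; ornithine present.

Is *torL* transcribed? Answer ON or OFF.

Fumarate is absent, so LomW is inactive.
Ornithine is present, so WexP is inactive.
With no repressor bound, *dovS* is transcribed.
So DovS is produced and active.
Homoserine is absent, so ZorN is inactive.
Required activator ZorN is absent, so *rudA* is not transcribed.
So RudA is not produced.
No repressor is bound and DovS is active, so *wexS* is transcribed.
So WexS is produced and active.
No repressor is bound and WexS is active, so *holQ* is transcribed.
So HolQ is produced and active.
No repressor is bound and HolQ is active, so *wexU* is transcribed.
So WexU is produced and active.
With repressor WexU bound, *torL* is not transcribed.

OFF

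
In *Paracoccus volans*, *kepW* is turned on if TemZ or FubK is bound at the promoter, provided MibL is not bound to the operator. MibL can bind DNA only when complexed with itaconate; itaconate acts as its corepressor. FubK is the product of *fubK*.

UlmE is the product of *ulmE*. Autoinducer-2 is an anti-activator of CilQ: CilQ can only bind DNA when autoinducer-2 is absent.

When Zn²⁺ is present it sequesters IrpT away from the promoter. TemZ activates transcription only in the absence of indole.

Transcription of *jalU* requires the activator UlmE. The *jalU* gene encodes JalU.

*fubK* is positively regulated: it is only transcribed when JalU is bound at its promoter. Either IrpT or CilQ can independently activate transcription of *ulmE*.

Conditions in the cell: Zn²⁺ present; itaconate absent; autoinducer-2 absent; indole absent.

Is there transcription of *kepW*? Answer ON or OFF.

ON

Itaconate is absent, so MibL is inactive.
Indole is absent, so TemZ is active.
Zn²⁺ is present, so IrpT is inactive.
Autoinducer-2 is absent, so CilQ is active.
Activator CilQ is present, so *ulmE* is transcribed.
So UlmE is produced and active.
No repressor is bound and UlmE is active, so *jalU* is transcribed.
So JalU is produced and active.
No repressor is bound and JalU is active, so *fubK* is transcribed.
So FubK is produced and active.
Activator TemZ is present, so *kepW* is transcribed.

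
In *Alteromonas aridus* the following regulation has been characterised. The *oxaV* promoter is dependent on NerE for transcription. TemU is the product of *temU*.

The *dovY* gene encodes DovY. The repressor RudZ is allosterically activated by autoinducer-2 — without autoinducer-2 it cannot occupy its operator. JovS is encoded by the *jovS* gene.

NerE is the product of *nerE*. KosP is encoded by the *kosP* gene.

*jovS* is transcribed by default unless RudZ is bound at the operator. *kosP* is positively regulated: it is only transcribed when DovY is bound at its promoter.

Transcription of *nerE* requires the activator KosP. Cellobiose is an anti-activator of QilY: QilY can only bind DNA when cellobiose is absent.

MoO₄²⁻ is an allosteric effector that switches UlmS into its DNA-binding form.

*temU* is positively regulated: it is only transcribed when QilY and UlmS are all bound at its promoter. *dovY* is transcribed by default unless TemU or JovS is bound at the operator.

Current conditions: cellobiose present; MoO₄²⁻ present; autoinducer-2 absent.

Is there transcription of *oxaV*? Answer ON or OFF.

OFF

Cellobiose is present, so QilY is inactive.
MoO₄²⁻ is present, so UlmS is active.
Required activator QilY is absent, so *temU* is not transcribed.
So TemU is not produced.
Autoinducer-2 is absent, so RudZ is inactive.
With no repressor bound, *jovS* is transcribed.
So JovS is produced and active.
With repressor JovS bound, *dovY* is not transcribed.
So DovY is not produced.
Required activator DovY is absent, so *kosP* is not transcribed.
So KosP is not produced.
Required activator KosP is absent, so *nerE* is not transcribed.
So NerE is not produced.
Required activator NerE is absent, so *oxaV* is not transcribed.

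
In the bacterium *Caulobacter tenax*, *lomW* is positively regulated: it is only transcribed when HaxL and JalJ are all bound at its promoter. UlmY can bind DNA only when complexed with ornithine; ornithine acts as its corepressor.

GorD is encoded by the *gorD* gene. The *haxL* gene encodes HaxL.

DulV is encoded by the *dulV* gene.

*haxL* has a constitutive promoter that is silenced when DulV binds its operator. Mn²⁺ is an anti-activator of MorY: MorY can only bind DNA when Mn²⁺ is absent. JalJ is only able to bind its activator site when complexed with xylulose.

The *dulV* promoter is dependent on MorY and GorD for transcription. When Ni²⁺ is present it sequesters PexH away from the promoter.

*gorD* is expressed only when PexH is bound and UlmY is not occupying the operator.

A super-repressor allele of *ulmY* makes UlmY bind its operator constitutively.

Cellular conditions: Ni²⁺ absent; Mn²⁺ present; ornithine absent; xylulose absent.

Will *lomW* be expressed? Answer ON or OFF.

OFF

Mn²⁺ is present, so MorY is inactive.
UlmY is constitutively active in this strain.
Ni²⁺ is absent, so PexH is active.
With repressor UlmY bound, *gorD* is not transcribed.
So GorD is not produced.
Required activator MorY is absent, so *dulV* is not transcribed.
So DulV is not produced.
With no repressor bound, *haxL* is transcribed.
So HaxL is produced and active.
Xylulose is absent, so JalJ is inactive.
Required activator JalJ is absent, so *lomW* is not transcribed.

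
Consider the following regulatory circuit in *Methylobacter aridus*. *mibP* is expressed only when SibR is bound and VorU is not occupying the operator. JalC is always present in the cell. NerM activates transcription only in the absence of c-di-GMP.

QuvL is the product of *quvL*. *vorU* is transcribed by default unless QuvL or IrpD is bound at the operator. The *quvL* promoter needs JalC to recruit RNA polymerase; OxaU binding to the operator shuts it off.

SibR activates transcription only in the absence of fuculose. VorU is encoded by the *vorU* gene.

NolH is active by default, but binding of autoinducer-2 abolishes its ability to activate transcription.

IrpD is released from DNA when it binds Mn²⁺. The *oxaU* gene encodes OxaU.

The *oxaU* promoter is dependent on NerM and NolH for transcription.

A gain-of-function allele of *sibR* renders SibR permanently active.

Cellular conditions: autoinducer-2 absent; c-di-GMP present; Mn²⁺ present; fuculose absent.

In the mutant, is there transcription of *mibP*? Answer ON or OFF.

SibR is constitutively active in this strain.
c-di-GMP is present, so NerM is inactive.
Autoinducer-2 is absent, so NolH is active.
Required activator NerM is absent, so *oxaU* is not transcribed.
So OxaU is not produced.
JalC is produced constitutively and is active.
No repressor is bound and JalC is active, so *quvL* is transcribed.
So QuvL is produced and active.
Mn²⁺ is present, so IrpD is inactive.
With repressor QuvL bound, *vorU* is not transcribed.
So VorU is not produced.
No repressor is bound and SibR is active, so *mibP* is transcribed.

ON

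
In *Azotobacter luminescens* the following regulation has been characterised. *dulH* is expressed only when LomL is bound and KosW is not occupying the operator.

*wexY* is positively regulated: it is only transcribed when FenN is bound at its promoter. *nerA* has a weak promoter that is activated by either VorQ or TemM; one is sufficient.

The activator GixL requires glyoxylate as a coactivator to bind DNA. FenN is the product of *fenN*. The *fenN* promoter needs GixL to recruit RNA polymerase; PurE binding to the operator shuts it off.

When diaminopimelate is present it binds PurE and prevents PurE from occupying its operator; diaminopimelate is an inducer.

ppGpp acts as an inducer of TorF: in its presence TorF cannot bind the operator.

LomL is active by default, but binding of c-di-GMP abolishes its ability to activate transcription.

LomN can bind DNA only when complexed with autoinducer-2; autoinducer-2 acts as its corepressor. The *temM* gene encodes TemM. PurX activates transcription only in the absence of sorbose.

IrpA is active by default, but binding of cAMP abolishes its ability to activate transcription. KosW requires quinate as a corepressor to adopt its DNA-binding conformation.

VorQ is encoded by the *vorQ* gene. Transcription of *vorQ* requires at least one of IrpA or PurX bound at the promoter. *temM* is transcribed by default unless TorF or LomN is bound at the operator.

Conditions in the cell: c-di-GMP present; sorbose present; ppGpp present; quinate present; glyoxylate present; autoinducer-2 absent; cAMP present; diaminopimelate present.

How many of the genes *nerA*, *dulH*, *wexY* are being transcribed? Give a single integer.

2

cAMP is present, so IrpA is inactive.
Sorbose is present, so PurX is inactive.
No activator is available at the *vorQ* promoter, so *vorQ* is not transcribed.
So VorQ is not produced.
ppGpp is present, so TorF is inactive.
Autoinducer-2 is absent, so LomN is inactive.
With no repressor bound, *temM* is transcribed.
So TemM is produced and active.
Activator TemM is present, so *nerA* is transcribed.
→ *nerA* is ON.
c-di-GMP is present, so LomL is inactive.
Quinate is present, so KosW is active.
With repressor KosW bound, *dulH* is not transcribed.
→ *dulH* is OFF.
Glyoxylate is present, so GixL is active.
Diaminopimelate is present, so PurE is inactive.
No repressor is bound and GixL is active, so *fenN* is transcribed.
So FenN is produced and active.
No repressor is bound and FenN is active, so *wexY* is transcribed.
→ *wexY* is ON.
2 of the 3 genes are transcribed.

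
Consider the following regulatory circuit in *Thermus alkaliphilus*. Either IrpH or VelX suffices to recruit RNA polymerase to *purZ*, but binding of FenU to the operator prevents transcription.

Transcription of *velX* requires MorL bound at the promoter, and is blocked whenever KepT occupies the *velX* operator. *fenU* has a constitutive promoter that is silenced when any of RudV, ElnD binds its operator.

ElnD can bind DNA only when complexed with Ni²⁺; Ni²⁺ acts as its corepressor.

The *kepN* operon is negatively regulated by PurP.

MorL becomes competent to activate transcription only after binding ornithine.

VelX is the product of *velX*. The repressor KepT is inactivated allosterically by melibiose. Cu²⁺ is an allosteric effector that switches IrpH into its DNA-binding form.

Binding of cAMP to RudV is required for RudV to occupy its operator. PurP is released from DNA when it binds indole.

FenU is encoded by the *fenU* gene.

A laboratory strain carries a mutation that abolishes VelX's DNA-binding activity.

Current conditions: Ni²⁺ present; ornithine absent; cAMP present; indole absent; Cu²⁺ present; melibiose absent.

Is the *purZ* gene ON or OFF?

Cu²⁺ is present, so IrpH is active.
VelX is non-functional in this strain, so it has no effect.
cAMP is present, so RudV is active.
Ni²⁺ is present, so ElnD is active.
With repressor RudV bound, *fenU* is not transcribed.
So FenU is not produced.
Activator IrpH is present, so *purZ* is transcribed.

ON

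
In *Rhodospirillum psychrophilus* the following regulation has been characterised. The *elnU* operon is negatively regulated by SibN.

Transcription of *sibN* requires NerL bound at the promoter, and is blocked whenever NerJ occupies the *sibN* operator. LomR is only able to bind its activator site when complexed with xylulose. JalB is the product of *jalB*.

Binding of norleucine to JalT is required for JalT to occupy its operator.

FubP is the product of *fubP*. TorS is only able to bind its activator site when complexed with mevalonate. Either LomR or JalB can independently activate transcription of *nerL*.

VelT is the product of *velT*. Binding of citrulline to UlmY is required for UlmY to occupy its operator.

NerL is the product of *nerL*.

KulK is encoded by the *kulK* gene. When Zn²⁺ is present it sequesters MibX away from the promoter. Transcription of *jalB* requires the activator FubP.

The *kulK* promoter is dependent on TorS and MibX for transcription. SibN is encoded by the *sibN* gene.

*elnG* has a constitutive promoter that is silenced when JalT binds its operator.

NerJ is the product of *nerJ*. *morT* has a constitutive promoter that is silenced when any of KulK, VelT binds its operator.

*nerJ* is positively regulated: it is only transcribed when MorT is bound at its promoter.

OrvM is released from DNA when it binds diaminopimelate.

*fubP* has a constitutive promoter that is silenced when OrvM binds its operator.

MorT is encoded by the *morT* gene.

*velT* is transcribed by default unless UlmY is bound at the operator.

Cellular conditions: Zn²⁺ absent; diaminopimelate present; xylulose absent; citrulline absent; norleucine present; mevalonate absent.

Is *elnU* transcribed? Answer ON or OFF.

OFF

Mevalonate is absent, so TorS is inactive.
Zn²⁺ is absent, so MibX is active.
Required activator TorS is absent, so *kulK* is not transcribed.
So KulK is not produced.
Citrulline is absent, so UlmY is inactive.
With no repressor bound, *velT* is transcribed.
So VelT is produced and active.
With repressor VelT bound, *morT* is not transcribed.
So MorT is not produced.
Required activator MorT is absent, so *nerJ* is not transcribed.
So NerJ is not produced.
Xylulose is absent, so LomR is inactive.
Diaminopimelate is present, so OrvM is inactive.
With no repressor bound, *fubP* is transcribed.
So FubP is produced and active.
No repressor is bound and FubP is active, so *jalB* is transcribed.
So JalB is produced and active.
Activator JalB is present, so *nerL* is transcribed.
So NerL is produced and active.
No repressor is bound and NerL is active, so *sibN* is transcribed.
So SibN is produced and active.
With repressor SibN bound, *elnU* is not transcribed.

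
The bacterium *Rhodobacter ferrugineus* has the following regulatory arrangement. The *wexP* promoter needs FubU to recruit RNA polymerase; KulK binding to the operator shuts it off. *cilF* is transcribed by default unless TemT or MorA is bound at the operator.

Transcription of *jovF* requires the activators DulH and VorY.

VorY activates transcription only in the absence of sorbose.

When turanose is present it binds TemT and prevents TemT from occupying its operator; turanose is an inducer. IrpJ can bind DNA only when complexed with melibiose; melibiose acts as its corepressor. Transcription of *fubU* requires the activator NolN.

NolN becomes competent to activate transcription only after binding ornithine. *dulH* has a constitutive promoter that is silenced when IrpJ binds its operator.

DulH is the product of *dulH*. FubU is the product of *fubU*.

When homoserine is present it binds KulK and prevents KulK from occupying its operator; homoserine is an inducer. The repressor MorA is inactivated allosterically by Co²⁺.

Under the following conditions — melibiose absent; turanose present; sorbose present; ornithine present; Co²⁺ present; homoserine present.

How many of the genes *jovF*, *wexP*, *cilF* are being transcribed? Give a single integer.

Melibiose is absent, so IrpJ is inactive.
With no repressor bound, *dulH* is transcribed.
So DulH is produced and active.
Sorbose is present, so VorY is inactive.
Required activator VorY is absent, so *jovF* is not transcribed.
→ *jovF* is OFF.
Homoserine is present, so KulK is inactive.
Ornithine is present, so NolN is active.
No repressor is bound and NolN is active, so *fubU* is transcribed.
So FubU is produced and active.
No repressor is bound and FubU is active, so *wexP* is transcribed.
→ *wexP* is ON.
Turanose is present, so TemT is inactive.
Co²⁺ is present, so MorA is inactive.
With no repressor bound, *cilF* is transcribed.
→ *cilF* is ON.
2 of the 3 genes are transcribed.

2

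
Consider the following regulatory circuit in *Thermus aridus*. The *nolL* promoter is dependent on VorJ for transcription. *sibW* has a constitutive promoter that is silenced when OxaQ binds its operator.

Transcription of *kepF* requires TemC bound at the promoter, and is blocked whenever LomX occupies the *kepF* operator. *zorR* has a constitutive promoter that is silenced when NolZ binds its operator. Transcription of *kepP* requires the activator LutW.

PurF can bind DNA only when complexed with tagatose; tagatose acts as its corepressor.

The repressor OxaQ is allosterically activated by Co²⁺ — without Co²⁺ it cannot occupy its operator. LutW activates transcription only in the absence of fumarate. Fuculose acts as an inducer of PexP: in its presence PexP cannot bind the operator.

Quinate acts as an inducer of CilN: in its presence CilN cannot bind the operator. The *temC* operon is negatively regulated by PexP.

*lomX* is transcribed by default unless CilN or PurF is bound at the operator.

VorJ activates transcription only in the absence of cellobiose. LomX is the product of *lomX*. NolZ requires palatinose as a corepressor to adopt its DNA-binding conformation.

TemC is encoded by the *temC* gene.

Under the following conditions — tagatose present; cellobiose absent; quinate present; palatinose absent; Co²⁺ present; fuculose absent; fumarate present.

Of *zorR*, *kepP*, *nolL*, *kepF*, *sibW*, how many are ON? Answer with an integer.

2

Palatinose is absent, so NolZ is inactive.
With no repressor bound, *zorR* is transcribed.
→ *zorR* is ON.
Fumarate is present, so LutW is inactive.
Required activator LutW is absent, so *kepP* is not transcribed.
→ *kepP* is OFF.
Cellobiose is absent, so VorJ is active.
No repressor is bound and VorJ is active, so *nolL* is transcribed.
→ *nolL* is ON.
Fuculose is absent, so PexP is active.
With repressor PexP bound, *temC* is not transcribed.
So TemC is not produced.
Quinate is present, so CilN is inactive.
Tagatose is present, so PurF is active.
With repressor PurF bound, *lomX* is not transcribed.
So LomX is not produced.
Required activator TemC is absent, so *kepF* is not transcribed.
→ *kepF* is OFF.
Co²⁺ is present, so OxaQ is active.
With repressor OxaQ bound, *sibW* is not transcribed.
→ *sibW* is OFF.
2 of the 5 genes are transcribed.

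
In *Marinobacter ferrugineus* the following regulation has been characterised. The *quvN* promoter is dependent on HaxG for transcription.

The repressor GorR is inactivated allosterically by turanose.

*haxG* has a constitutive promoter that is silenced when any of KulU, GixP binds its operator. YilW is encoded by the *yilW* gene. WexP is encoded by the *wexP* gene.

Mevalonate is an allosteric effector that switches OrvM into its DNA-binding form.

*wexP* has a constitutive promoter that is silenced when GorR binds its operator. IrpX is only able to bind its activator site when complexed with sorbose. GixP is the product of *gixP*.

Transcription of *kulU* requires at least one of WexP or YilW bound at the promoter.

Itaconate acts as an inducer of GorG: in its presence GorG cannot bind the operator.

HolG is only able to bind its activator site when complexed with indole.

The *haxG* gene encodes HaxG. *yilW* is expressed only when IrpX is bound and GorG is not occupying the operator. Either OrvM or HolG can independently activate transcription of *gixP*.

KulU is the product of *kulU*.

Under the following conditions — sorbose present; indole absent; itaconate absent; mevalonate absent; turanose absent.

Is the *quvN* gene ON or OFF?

Turanose is absent, so GorR is active.
With repressor GorR bound, *wexP* is not transcribed.
So WexP is not produced.
Itaconate is absent, so GorG is active.
Sorbose is present, so IrpX is active.
With repressor GorG bound, *yilW* is not transcribed.
So YilW is not produced.
No activator is available at the *kulU* promoter, so *kulU* is not transcribed.
So KulU is not produced.
Mevalonate is absent, so OrvM is inactive.
Indole is absent, so HolG is inactive.
No activator is available at the *gixP* promoter, so *gixP* is not transcribed.
So GixP is not produced.
With no repressor bound, *haxG* is transcribed.
So HaxG is produced and active.
No repressor is bound and HaxG is active, so *quvN* is transcribed.

ON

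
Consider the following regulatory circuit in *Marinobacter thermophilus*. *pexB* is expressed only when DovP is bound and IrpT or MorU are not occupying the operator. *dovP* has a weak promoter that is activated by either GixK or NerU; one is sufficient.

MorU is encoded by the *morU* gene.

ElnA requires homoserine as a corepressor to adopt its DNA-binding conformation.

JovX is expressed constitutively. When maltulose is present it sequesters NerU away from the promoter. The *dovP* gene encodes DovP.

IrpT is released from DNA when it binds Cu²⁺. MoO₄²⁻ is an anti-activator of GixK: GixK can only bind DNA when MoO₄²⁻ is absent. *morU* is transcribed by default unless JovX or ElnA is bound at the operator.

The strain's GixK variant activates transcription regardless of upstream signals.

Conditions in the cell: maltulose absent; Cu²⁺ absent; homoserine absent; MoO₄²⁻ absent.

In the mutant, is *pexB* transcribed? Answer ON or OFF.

GixK is constitutively active in this strain.
Maltulose is absent, so NerU is active.
Activator GixK is present, so *dovP* is transcribed.
So DovP is produced and active.
Cu²⁺ is absent, so IrpT is active.
JovX is produced constitutively and is active.
Homoserine is absent, so ElnA is inactive.
With repressor JovX bound, *morU* is not transcribed.
So MorU is not produced.
With repressor IrpT bound, *pexB* is not transcribed.

OFF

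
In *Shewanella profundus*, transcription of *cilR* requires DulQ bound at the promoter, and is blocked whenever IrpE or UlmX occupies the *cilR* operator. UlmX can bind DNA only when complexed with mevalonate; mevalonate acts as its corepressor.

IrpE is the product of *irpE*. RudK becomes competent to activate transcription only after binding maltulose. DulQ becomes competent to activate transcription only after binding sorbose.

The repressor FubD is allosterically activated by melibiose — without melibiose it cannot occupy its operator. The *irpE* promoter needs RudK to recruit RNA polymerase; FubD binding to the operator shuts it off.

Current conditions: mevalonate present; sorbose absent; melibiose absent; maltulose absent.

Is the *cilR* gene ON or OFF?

Sorbose is absent, so DulQ is inactive.
Maltulose is absent, so RudK is inactive.
Melibiose is absent, so FubD is inactive.
Required activator RudK is absent, so *irpE* is not transcribed.
So IrpE is not produced.
Mevalonate is present, so UlmX is active.
With repressor UlmX bound, *cilR* is not transcribed.

OFF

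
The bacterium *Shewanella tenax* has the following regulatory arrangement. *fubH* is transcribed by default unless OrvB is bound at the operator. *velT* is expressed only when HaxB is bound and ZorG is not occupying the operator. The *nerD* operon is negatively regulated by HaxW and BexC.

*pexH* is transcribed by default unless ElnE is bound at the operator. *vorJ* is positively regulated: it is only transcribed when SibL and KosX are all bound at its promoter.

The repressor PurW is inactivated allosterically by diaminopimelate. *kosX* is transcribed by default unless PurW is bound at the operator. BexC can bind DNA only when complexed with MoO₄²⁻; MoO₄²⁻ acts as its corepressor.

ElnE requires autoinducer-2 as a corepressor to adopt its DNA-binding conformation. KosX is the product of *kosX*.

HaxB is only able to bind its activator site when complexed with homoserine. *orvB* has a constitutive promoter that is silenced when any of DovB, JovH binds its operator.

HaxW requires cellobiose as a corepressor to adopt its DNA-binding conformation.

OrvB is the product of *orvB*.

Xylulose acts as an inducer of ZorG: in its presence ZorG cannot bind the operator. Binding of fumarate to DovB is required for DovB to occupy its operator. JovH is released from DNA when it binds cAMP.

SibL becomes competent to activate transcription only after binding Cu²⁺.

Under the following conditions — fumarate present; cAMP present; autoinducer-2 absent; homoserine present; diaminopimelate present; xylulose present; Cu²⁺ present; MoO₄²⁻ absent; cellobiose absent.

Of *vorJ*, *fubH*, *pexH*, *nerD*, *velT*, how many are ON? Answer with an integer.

5

Cu²⁺ is present, so SibL is active.
Diaminopimelate is present, so PurW is inactive.
With no repressor bound, *kosX* is transcribed.
So KosX is produced and active.
No repressor is bound and SibL and KosX are active, so *vorJ* is transcribed.
→ *vorJ* is ON.
Fumarate is present, so DovB is active.
cAMP is present, so JovH is inactive.
With repressor DovB bound, *orvB* is not transcribed.
So OrvB is not produced.
With no repressor bound, *fubH* is transcribed.
→ *fubH* is ON.
Autoinducer-2 is absent, so ElnE is inactive.
With no repressor bound, *pexH* is transcribed.
→ *pexH* is ON.
Cellobiose is absent, so HaxW is inactive.
MoO₄²⁻ is absent, so BexC is inactive.
With no repressor bound, *nerD* is transcribed.
→ *nerD* is ON.
Xylulose is present, so ZorG is inactive.
Homoserine is present, so HaxB is active.
No repressor is bound and HaxB is active, so *velT* is transcribed.
→ *velT* is ON.
5 of the 5 genes are transcribed.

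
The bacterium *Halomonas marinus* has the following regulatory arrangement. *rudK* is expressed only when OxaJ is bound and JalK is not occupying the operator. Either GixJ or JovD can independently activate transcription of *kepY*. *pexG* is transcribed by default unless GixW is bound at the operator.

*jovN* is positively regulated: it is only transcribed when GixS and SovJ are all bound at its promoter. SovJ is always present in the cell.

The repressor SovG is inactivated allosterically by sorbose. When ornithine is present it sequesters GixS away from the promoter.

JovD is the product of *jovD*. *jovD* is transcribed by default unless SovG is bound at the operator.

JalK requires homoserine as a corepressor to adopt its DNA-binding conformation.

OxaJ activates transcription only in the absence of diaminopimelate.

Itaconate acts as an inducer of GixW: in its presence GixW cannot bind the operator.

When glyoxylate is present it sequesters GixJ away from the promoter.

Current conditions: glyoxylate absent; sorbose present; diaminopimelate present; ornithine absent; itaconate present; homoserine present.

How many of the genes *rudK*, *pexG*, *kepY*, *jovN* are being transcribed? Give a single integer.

Homoserine is present, so JalK is active.
Diaminopimelate is present, so OxaJ is inactive.
With repressor JalK bound, *rudK* is not transcribed.
→ *rudK* is OFF.
Itaconate is present, so GixW is inactive.
With no repressor bound, *pexG* is transcribed.
→ *pexG* is ON.
Glyoxylate is absent, so GixJ is active.
Sorbose is present, so SovG is inactive.
With no repressor bound, *jovD* is transcribed.
So JovD is produced and active.
Activator GixJ is present, so *kepY* is transcribed.
→ *kepY* is ON.
Ornithine is absent, so GixS is active.
SovJ is produced constitutively and is active.
No repressor is bound and GixS and SovJ are active, so *jovN* is transcribed.
→ *jovN* is ON.
3 of the 4 genes are transcribed.

3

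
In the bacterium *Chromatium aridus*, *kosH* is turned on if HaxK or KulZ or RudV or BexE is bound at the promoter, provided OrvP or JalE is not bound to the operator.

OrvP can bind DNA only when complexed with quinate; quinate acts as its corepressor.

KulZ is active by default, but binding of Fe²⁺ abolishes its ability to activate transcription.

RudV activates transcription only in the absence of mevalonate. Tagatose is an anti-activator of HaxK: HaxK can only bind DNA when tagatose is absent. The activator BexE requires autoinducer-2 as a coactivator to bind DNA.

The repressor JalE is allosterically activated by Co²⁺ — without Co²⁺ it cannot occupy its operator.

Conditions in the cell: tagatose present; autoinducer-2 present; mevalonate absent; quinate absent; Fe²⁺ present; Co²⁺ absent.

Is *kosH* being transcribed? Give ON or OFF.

ON

Tagatose is present, so HaxK is inactive.
Quinate is absent, so OrvP is inactive.
Fe²⁺ is present, so KulZ is inactive.
Mevalonate is absent, so RudV is active.
Autoinducer-2 is present, so BexE is active.
Co²⁺ is absent, so JalE is inactive.
Activator RudV is present, so *kosH* is transcribed.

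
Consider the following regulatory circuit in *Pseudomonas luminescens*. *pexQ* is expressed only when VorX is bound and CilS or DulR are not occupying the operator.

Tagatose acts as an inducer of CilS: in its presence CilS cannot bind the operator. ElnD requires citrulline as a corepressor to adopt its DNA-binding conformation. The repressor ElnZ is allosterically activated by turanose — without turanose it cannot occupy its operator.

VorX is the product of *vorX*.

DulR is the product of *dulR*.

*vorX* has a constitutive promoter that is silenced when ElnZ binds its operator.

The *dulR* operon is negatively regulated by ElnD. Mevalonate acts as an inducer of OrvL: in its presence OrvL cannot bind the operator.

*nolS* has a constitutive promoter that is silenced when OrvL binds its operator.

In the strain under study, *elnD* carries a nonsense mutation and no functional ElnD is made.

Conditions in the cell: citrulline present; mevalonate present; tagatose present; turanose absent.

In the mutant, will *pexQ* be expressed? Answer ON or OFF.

OFF

Tagatose is present, so CilS is inactive.
ElnD is non-functional in this strain, so it has no effect.
With no repressor bound, *dulR* is transcribed.
So DulR is produced and active.
Turanose is absent, so ElnZ is inactive.
With no repressor bound, *vorX* is transcribed.
So VorX is produced and active.
With repressor DulR bound, *pexQ* is not transcribed.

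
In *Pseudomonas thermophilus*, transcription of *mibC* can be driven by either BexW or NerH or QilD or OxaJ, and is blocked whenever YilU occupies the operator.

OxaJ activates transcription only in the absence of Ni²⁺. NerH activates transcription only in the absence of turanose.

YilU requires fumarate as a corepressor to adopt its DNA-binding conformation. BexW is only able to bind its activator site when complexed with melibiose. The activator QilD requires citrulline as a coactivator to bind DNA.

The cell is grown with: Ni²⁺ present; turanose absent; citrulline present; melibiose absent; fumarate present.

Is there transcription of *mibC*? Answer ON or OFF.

OFF

Melibiose is absent, so BexW is inactive.
Turanose is absent, so NerH is active.
Fumarate is present, so YilU is active.
Citrulline is present, so QilD is active.
Ni²⁺ is present, so OxaJ is inactive.
With repressor YilU bound, *mibC* is not transcribed.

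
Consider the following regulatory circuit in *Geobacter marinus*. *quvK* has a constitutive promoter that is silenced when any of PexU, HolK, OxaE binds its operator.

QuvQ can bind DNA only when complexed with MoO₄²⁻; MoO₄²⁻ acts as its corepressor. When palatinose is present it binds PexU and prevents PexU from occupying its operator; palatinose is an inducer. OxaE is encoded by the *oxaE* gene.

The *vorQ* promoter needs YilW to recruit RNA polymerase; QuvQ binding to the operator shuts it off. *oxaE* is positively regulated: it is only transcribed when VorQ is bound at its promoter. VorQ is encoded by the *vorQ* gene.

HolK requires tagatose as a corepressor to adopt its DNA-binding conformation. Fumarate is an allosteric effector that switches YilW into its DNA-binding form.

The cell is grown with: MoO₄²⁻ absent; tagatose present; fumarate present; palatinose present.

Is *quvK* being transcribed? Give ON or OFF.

Palatinose is present, so PexU is inactive.
Tagatose is present, so HolK is active.
Fumarate is present, so YilW is active.
MoO₄²⁻ is absent, so QuvQ is inactive.
No repressor is bound and YilW is active, so *vorQ* is transcribed.
So VorQ is produced and active.
No repressor is bound and VorQ is active, so *oxaE* is transcribed.
So OxaE is produced and active.
With repressor HolK bound, *quvK* is not transcribed.

OFF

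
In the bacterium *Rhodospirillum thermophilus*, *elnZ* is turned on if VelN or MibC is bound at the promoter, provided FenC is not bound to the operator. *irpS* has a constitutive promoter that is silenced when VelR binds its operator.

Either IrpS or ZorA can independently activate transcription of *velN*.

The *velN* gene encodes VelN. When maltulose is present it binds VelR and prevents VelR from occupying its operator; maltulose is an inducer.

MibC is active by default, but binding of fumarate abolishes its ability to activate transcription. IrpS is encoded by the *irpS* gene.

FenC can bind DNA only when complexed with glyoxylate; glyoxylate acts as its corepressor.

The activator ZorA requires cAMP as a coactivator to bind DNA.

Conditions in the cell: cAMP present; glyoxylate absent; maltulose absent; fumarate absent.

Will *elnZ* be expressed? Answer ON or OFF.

Glyoxylate is absent, so FenC is inactive.
Maltulose is absent, so VelR is active.
With repressor VelR bound, *irpS* is not transcribed.
So IrpS is not produced.
cAMP is present, so ZorA is active.
Activator ZorA is present, so *velN* is transcribed.
So VelN is produced and active.
Fumarate is absent, so MibC is active.
Activator VelN is present, so *elnZ* is transcribed.

ON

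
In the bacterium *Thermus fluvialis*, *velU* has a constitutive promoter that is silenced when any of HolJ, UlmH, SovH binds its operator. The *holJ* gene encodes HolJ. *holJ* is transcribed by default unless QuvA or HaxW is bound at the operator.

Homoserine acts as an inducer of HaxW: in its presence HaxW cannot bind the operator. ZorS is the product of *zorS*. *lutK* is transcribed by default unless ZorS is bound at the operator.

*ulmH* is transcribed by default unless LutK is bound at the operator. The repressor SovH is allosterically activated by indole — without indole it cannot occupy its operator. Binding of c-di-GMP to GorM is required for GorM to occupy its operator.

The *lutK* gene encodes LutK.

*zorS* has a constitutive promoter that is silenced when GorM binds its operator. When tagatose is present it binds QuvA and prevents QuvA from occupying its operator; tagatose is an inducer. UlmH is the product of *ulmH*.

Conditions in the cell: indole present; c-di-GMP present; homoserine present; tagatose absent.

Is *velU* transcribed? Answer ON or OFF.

OFF

Tagatose is absent, so QuvA is active.
Homoserine is present, so HaxW is inactive.
With repressor QuvA bound, *holJ* is not transcribed.
So HolJ is not produced.
c-di-GMP is present, so GorM is active.
With repressor GorM bound, *zorS* is not transcribed.
So ZorS is not produced.
With no repressor bound, *lutK* is transcribed.
So LutK is produced and active.
With repressor LutK bound, *ulmH* is not transcribed.
So UlmH is not produced.
Indole is present, so SovH is active.
With repressor SovH bound, *velU* is not transcribed.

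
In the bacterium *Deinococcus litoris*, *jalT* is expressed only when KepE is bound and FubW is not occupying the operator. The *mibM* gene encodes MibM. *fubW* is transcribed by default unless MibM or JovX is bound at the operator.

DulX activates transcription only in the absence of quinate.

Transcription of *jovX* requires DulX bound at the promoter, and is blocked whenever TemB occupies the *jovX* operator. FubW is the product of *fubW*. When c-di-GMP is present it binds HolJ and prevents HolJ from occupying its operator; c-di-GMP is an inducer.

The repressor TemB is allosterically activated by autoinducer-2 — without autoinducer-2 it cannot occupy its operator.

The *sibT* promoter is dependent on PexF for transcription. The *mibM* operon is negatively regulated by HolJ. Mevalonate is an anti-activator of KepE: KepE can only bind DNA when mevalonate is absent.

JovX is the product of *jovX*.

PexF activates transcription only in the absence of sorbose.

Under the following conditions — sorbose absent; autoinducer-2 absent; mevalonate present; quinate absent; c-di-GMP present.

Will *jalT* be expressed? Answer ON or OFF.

Mevalonate is present, so KepE is inactive.
c-di-GMP is present, so HolJ is inactive.
With no repressor bound, *mibM* is transcribed.
So MibM is produced and active.
Quinate is absent, so DulX is active.
Autoinducer-2 is absent, so TemB is inactive.
No repressor is bound and DulX is active, so *jovX* is transcribed.
So JovX is produced and active.
With repressor MibM bound, *fubW* is not transcribed.
So FubW is not produced.
Required activator KepE is absent, so *jalT* is not transcribed.

OFF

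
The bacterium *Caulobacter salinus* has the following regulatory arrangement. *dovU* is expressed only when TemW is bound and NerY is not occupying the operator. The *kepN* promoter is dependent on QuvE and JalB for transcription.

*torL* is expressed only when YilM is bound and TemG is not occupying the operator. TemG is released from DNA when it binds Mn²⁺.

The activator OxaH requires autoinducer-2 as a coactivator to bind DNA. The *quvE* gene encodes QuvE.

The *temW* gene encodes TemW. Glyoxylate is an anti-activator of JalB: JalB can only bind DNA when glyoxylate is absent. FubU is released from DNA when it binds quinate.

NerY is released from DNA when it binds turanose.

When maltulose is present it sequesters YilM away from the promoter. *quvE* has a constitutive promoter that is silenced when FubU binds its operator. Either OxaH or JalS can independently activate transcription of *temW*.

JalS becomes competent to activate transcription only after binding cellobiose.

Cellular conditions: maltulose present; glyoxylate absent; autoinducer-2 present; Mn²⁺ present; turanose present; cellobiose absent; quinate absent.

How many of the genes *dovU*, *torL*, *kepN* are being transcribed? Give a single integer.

1

Turanose is present, so NerY is inactive.
Autoinducer-2 is present, so OxaH is active.
Cellobiose is absent, so JalS is inactive.
Activator OxaH is present, so *temW* is transcribed.
So TemW is produced and active.
No repressor is bound and TemW is active, so *dovU* is transcribed.
→ *dovU* is ON.
Maltulose is present, so YilM is inactive.
Mn²⁺ is present, so TemG is inactive.
Required activator YilM is absent, so *torL* is not transcribed.
→ *torL* is OFF.
Quinate is absent, so FubU is active.
With repressor FubU bound, *quvE* is not transcribed.
So QuvE is not produced.
Glyoxylate is absent, so JalB is active.
Required activator QuvE is absent, so *kepN* is not transcribed.
→ *kepN* is OFF.
1 of the 3 genes is transcribed.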